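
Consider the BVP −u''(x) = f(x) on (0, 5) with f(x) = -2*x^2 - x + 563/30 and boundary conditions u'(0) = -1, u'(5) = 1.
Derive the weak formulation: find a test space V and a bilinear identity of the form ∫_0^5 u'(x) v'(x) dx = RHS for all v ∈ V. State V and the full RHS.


V = H^1(0, 5) (v unrestricted at boundary; u is determined up to an additive constant); weak form: ∫_0^5 u'v' dx = ∫_0^5 (-2*x^2 - x + 563/30) v dx + v(5) + v(0) for all v ∈ V.

Multiply both sides by a test function v and integrate from 0 to 5:
  ∫_0^5 −u''(x) v(x) dx = ∫_0^5 f(x) v(x) dx.
Integrate the LHS by parts once:
  ∫_0^5 −u'' v dx = −[u'(x) v(x)]_0^5 + ∫_0^5 u'(x) v'(x) dx.
Thus ∫_0^5 u'(x) v'(x) dx = ∫_0^5 f(x) v(x) dx + [u'(x) v(x)]_0^5.
Choose V so that boundary terms are either known or forced to vanish.
u has inhomogeneous Neumann u'(0) = -1, u'(5) = 1. [u' v]_0^5 = (1)·v(5) − (-1)·v(0) = v(5) + v(0). Take V = H^1(0, 5); boundary term becomes part of RHS.
Weak formulation: find u (satisfying any essential BC) such that ∫_0^5 u'(x) v'(x) dx = ∫_0^5 f v dx + v(5) + v(0) for all v ∈ V (Neumann data are natural BCs: they enter the RHS as boundary terms).
Substituting f(x) = -2*x^2 - x + 563/30, the right-hand side is ∫_0^5 (-2*x^2 - x + 563/30) v dx + v(5) + v(0).
Compatibility check (pure Neumann): taking v ≡ 1 ∈ V gives 0 = ∫_0^5 f dx + (1) − (-1), i.e. ∫_0^5 f dx must equal u'(0) − u'(5) = -2. Indeed ∫_0^5 (-2*x^2 - x + 563/30) dx = -2, so the data are compatible. The solution is then unique only up to an additive constant (fix it e.g. by requiring ∫_0^5 u dx = 0).


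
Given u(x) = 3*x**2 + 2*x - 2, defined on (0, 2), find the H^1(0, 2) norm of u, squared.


||u||_{H^1}^2 = 3424/15

The H^1 norm (squared) on an interval (0, L) is
  ||u||_{H^1}^2 = ∫_0^L u(x)^2 dx + ∫_0^L u'(x)^2 dx.
Compute u'(x) = 6*x + 2.
Then u(x)^2 = 9*x**4 + 12*x**3 - 8*x**2 - 8*x + 4 and u'(x)^2 = 36*x**2 + 24*x + 4.
Integrate each monomial from 0 to 2 using ∫_0^2 c·x^n dx = c·2^(n+1)/(n+1):
  ∫_0^2 u(x)^2 dx = ∫_0^2 (9*x^4 + 12*x^3 - 8*x^2 - 8*x + 4) dx. Term by term:
    ∫_0^2 9*x^4 dx = 288/5;  ∫_0^2 12*x^3 dx = 48;  ∫_0^2 -8*x^2 dx = -64/3;
    ∫_0^2 -8*x dx = -16;  ∫_0^2 4 dx = 8.
  Sum: 288/5 + 48 − 64/3 − 16 + 8 = 1144/15.
  ∫_0^2 u'(x)^2 dx = ∫_0^2 (36*x^2 + 24*x + 4) dx. Term by term:
    ∫_0^2 36*x^2 dx = 96;  ∫_0^2 24*x dx = 48;  ∫_0^2 4 dx = 8.
  Sum: 96 + 48 + 8 = 152.
Adding: ||u||_{H^1}^2 = 1144/15 + 152 = 3424/15.


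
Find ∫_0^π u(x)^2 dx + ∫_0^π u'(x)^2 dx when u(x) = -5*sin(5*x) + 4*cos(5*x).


||u||_{H^1(0,π)}^2 = 533*π

u'(x) = -20*sin(5*x) - 25*cos(5*x).
Expand u² and (u')² and integrate term by term on (0, π), using: for integers n ≥ 1, ∫_0^π sin²(nx) dx = ∫_0^π cos²(nx) dx = π/2; for n ≠ n', ∫_0^π sin(nx)sin(n'x) dx = ∫_0^π cos(nx)cos(n'x) dx = 0; and by product-to-sum, ∫_0^π sin(nx)cos(n'x) dx = ½∫_0^π [sin((n+n')x) + sin((n−n')x)] dx, which is 0 when n+n' is even and 2n/(n²−n'²) when n+n' is odd (it need not vanish on (0, π)).
  u² squared terms: (-5)²·∫sin(5x)² dx = 25·π/2 = 25*π/2;  (4)²·∫cos(5x)² dx = 16·π/2 = 8*π.
  u² cross terms: 2·(-5)·(4)·∫sin(5x)·cos(5x) dx = -40·(0) = 0.
  So ∫_0^π u² dx = 25*π/2 + 8*π + 0 = 41*π/2.
  (u')² squared terms: (-25)²·∫cos(5x)² dx = 625·π/2 = 625*π/2;  (-20)²·∫sin(5x)² dx = 400·π/2 = 200*π.
  (u')² cross terms: 2·(-25)·(-20)·∫cos(5x)·sin(5x) dx = 1000·(0) = 0.
  So ∫_0^π (u')² dx = 625*π/2 + 200*π + 0 = 1025*π/2.
||u||_{H^1}^2 = (41*π/2) + (1025*π/2) = 533*π.


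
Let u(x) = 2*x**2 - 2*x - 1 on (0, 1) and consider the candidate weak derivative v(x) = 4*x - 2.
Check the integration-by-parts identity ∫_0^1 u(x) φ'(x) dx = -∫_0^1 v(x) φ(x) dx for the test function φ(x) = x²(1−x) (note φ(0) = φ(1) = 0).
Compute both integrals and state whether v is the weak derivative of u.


LHS = -1/30, RHS = -1/30. Yes, v = u' weakly.

u(x) = 2*x**2 - 2*x - 1, classical derivative u'(x) = 4*x - 2.
φ(x) = x²(1−x), so φ'(x) = x*(2 - 3*x).
Note φ(0) = φ(1) = 0, so the boundary term u·φ vanishes.
LHS = ∫_0^1 u(x) φ'(x) dx = ∫_0^1 (-6*x^4 + 10*x^3 - x^2 - 2*x) dx. Term by term:
  ∫_0^1 -6*x^4 dx = -6/5;  ∫_0^1 10*x^3 dx = 5/2;  ∫_0^1 -x^2 dx = -1/3;
  ∫_0^1 -2*x dx = -1.
Sum: -6/5 + 5/2 − 1/3 − 1 = -1/30.
So LHS = -1/30.
∫_0^1 v(x) φ(x) dx = ∫_0^1 (-4*x^4 + 6*x^3 - 2*x^2) dx. Term by term:
  ∫_0^1 -4*x^4 dx = -4/5;  ∫_0^1 6*x^3 dx = 3/2;  ∫_0^1 -2*x^2 dx = -2/3.
Sum: -4/5 + 3/2 − 2/3 = 1/30.
So RHS = -∫_0^1 v(x) φ(x) dx = -1/30.
LHS = RHS, so the identity holds for this test φ.
Moreover u is smooth here and v(x) = u'(x) = 4*x - 2 pointwise, so the identity holds for every test function. Hence v is the weak derivative of u.


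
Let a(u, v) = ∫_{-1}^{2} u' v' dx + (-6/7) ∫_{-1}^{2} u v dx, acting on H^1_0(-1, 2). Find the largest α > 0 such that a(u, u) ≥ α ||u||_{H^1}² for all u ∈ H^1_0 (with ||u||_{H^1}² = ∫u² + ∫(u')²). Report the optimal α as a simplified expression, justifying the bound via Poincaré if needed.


α = (-54/7 + π^2)/(9 + π^2)

Coercivity of a(·,·) on H^1_0(-1, 2) means a(u, u) ≥ α ||u||_{H^1}² for every u ∈ H^1_0.
The interval has length L = 3, and Poincaré/coercivity depend only on L. Here a(u, u) = ∫(u')² + (-6/7)·∫u².
Here c = -6/7 < 0 with |c| < (π/L)² = π^2/9, so coercivity still holds. The condition a(u,u) ≥ α||u||_{H^1}² reads (1−α)∫(u')² ≥ (α−c)∫u². Any admissible α is ≤ 1 (rapidly oscillating u have ∫u²/∫(u')² → 0), and α = 1 would force 0 ≥ (1−c)∫u², impossible since c < 1; so 1−α > 0. By the sharp Poincaré inequality on H^1_0 of an interval of length L, ∫(u')² ≥ (π/L)²∫u² with equality for the first sine mode sin(π(x−x₀)/L) (x₀ the left endpoint), so the inequality holds for all u iff (1−α)(π/L)² ≥ α − c, i.e. α ≤ ((π/L)² + c)/((π/L)² + 1) = (1 + c(L/π)²)/(1 + (L/π)²). (Direct route, valid since c ≤ 0: Poincaré gives c∫u² ≥ c(L/π)²∫(u')², so a(u,u) ≥ (1 + c(L/π)²)∫(u')², while ||u||_{H^1}² ≤ (1 + (L/π)²)∫(u')²; dividing yields the same α.) With (π/L)² = π^2/9 and c = -6/7, the largest admissible constant is α = ((π/L)² + c)/((π/L)² + 1).
Simplifying, α = (-54/7 + π^2)/(9 + π^2).


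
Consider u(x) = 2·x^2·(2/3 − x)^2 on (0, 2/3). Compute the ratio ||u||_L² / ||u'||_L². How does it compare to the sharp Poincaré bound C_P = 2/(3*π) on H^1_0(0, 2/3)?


||u||_L² / ||u'||_L² = sqrt(3)/9 < C_P = 2/(3*π).

u(x) = 2·x^2·(2/3 − x)^2, so u'(x) = 8*x*(3*x - 2)*(3*x - 1)/9.
u(x) = 2·x^2·(2/3 − x)^2 vanishes at x = 0 and x = 2/3, so u ∈ H^1_0(0, 2/3). Differentiate via the product rule and integrate the resulting polynomials term by term.
  ∫_0^2/3 u² dx = ∫_0^2/3 (4*x^8 - 32*x^7/3 + 32*x^6/3 - 128*x^5/27 + 64*x^4/81) dx. Term by term:
    ∫_0^2/3 4*x^8 dx = 2048/177147;  ∫_0^2/3 -32*x^7/3 dx = -1024/19683;  ∫_0^2/3 32*x^6/3 dx = 4096/45927;
    ∫_0^2/3 -128*x^5/27 dx = -4096/59049;  ∫_0^2/3 64*x^4/81 dx = 2048/98415.
  Sum: 2048/177147 − 1024/19683 + 4096/45927 − 4096/59049 + 2048/98415 = 1024/6200145.
  ∫_0^2/3 (u')² dx = ∫_0^2/3 (64*x^6 - 128*x^5 + 832*x^4/9 - 256*x^3/9 + 256*x^2/81) dx. Term by term:
    ∫_0^2/3 64*x^6 dx = 8192/15309;  ∫_0^2/3 -128*x^5 dx = -4096/2187;  ∫_0^2/3 832*x^4/9 dx = 26624/10935;
    ∫_0^2/3 -256*x^3/9 dx = -1024/729;  ∫_0^2/3 256*x^2/81 dx = 2048/6561.
  Sum: 8192/15309 − 4096/2187 + 26624/10935 − 1024/729 + 2048/6561 = 1024/229635.
∫_0^2/3 u² dx = 1024/6200145, so ||u||_L² = 32*sqrt(105)/25515.
∫_0^2/3 (u')² dx = 1024/229635, so ||u'||_L² = 32*sqrt(35)/2835.
Ratio ||u||_L² / ||u'||_L² = sqrt(3)/9.
Sharp Poincaré constant on H^1_0(0, 2/3) is C_P = L/π = 2/(3*π), achieved by sin(3*π/2·x).
A polynomial bump cannot attain the sharp Poincaré constant (only the first sine eigenfunction does), so the ratio is strictly less than C_P, consistent with ||u||_L² ≤ C_P ||u'||_L².


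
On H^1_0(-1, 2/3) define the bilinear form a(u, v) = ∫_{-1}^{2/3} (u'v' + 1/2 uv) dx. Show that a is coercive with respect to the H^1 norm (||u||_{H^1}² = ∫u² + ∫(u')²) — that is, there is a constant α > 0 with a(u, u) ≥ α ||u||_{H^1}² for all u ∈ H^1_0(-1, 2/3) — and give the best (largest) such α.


α = (25 + 18*π^2)/(2*(25 + 9*π^2))

Coercivity of a(·,·) on H^1_0(-1, 2/3) means a(u, u) ≥ α ||u||_{H^1}² for every u ∈ H^1_0.
The interval has length L = 5/3, and Poincaré/coercivity depend only on L. Here a(u, u) = ∫(u')² + (1/2)·∫u².
Here 0 < c = 1/2 < 1. The condition a(u,u) ≥ α||u||_{H^1}² reads (1−α)∫(u')² ≥ (α−c)∫u². Any admissible α is ≤ 1 (rapidly oscillating u have ∫u²/∫(u')² → 0), and α = 1 would force 0 ≥ (1−c)∫u², impossible since c < 1; so 1−α > 0. By the sharp Poincaré inequality on H^1_0 of an interval of length L, ∫(u')² ≥ (π/L)²∫u² with equality for the first sine mode sin(π(x−x₀)/L) (x₀ the left endpoint), so the inequality holds for all u iff (1−α)(π/L)² ≥ α − c, i.e. α ≤ ((π/L)² + c)/((π/L)² + 1) = (1 + c(L/π)²)/(1 + (L/π)²). With (π/L)² = 9*π^2/25 and c = 1/2, the largest admissible constant is α = ((π/L)² + c)/((π/L)² + 1).
Simplifying, α = (25 + 18*π^2)/(2*(25 + 9*π^2)).


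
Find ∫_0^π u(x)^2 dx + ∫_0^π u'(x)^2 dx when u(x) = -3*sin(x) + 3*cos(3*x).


||u||_{H^1(0,π)}^2 = 54*π

u'(x) = -9*sin(3*x) - 3*cos(x).
Expand u² and (u')² and integrate term by term on (0, π), using: for integers n ≥ 1, ∫_0^π sin²(nx) dx = ∫_0^π cos²(nx) dx = π/2; for n ≠ n', ∫_0^π sin(nx)sin(n'x) dx = ∫_0^π cos(nx)cos(n'x) dx = 0; and by product-to-sum, ∫_0^π sin(nx)cos(n'x) dx = ½∫_0^π [sin((n+n')x) + sin((n−n')x)] dx, which is 0 when n+n' is even and 2n/(n²−n'²) when n+n' is odd (it need not vanish on (0, π)).
  u² squared terms: (-3)²·∫sin(x)² dx = 9·π/2 = 9*π/2;  (3)²·∫cos(3x)² dx = 9·π/2 = 9*π/2.
  u² cross terms: 2·(-3)·(3)·∫sin(x)·cos(3x) dx = -18·(0) = 0.
  So ∫_0^π u² dx = 9*π/2 + 9*π/2 + 0 = 9*π.
  (u')² squared terms: (-9)²·∫sin(3x)² dx = 81·π/2 = 81*π/2;  (-3)²·∫cos(x)² dx = 9·π/2 = 9*π/2.
  (u')² cross terms: 2·(-9)·(-3)·∫sin(3x)·cos(x) dx = 54·(0) = 0.
  So ∫_0^π (u')² dx = 81*π/2 + 9*π/2 + 0 = 45*π.
||u||_{H^1}^2 = (9*π) + (45*π) = 54*π.


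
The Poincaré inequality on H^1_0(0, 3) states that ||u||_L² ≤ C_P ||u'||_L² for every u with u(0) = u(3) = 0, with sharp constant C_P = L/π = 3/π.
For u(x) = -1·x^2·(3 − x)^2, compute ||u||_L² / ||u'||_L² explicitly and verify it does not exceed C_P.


||u||_L² / ||u'||_L² = sqrt(3)/2 < C_P = 3/π.

u(x) = -1·x^2·(3 − x)^2, so u'(x) = 2*x*(x*(3 - x) - (x - 3)^2).
u(x) = -1·x^2·(3 − x)^2 vanishes at x = 0 and x = 3, so u ∈ H^1_0(0, 3). Differentiate via the product rule and integrate the resulting polynomials term by term.
  ∫_0^3 u² dx = ∫_0^3 (x^8 - 12*x^7 + 54*x^6 - 108*x^5 + 81*x^4) dx. Term by term:
    ∫_0^3 x^8 dx = 2187;  ∫_0^3 -12*x^7 dx = -19683/2;  ∫_0^3 54*x^6 dx = 118098/7;
    ∫_0^3 -108*x^5 dx = -13122;  ∫_0^3 81*x^4 dx = 19683/5.
  Sum: 2187 − 19683/2 + 118098/7 − 13122 + 19683/5 = 2187/70.
  ∫_0^3 (u')² dx = ∫_0^3 (16*x^6 - 144*x^5 + 468*x^4 - 648*x^3 + 324*x^2) dx. Term by term:
    ∫_0^3 16*x^6 dx = 34992/7;  ∫_0^3 -144*x^5 dx = -17496;  ∫_0^3 468*x^4 dx = 113724/5;
    ∫_0^3 -648*x^3 dx = -13122;  ∫_0^3 324*x^2 dx = 2916.
  Sum: 34992/7 − 17496 + 113724/5 − 13122 + 2916 = 1458/35.
∫_0^3 u² dx = 2187/70, so ||u||_L² = 27*sqrt(210)/70.
∫_0^3 (u')² dx = 1458/35, so ||u'||_L² = 27*sqrt(70)/35.
Ratio ||u||_L² / ||u'||_L² = sqrt(3)/2.
Sharp Poincaré constant on H^1_0(0, 3) is C_P = L/π = 3/π, achieved by sin(π/3·x).
A polynomial bump cannot attain the sharp Poincaré constant (only the first sine eigenfunction does), so the ratio is strictly less than C_P, consistent with ||u||_L² ≤ C_P ||u'||_L².


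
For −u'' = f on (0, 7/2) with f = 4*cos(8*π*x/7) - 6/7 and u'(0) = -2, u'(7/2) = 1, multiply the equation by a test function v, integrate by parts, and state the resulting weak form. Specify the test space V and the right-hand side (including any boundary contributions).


V = H^1(0, 7/2) (v unrestricted at boundary; u is determined up to an additive constant); weak form: ∫_0^7/2 u'v' dx = ∫_0^7/2 (4*cos(8*π*x/7) - 6/7) v dx + v(7/2) + 2·v(0) for all v ∈ V.

Multiply both sides by a test function v and integrate from 0 to 7/2:
  ∫_0^7/2 −u''(x) v(x) dx = ∫_0^7/2 f(x) v(x) dx.
Integrate the LHS by parts once:
  ∫_0^7/2 −u'' v dx = −[u'(x) v(x)]_0^7/2 + ∫_0^7/2 u'(x) v'(x) dx.
Thus ∫_0^7/2 u'(x) v'(x) dx = ∫_0^7/2 f(x) v(x) dx + [u'(x) v(x)]_0^7/2.
Choose V so that boundary terms are either known or forced to vanish.
u has inhomogeneous Neumann u'(0) = -2, u'(7/2) = 1. [u' v]_0^7/2 = (1)·v(7/2) − (-2)·v(0) = v(7/2) + 2·v(0). Take V = H^1(0, 7/2); boundary term becomes part of RHS.
Weak formulation: find u (satisfying any essential BC) such that ∫_0^7/2 u'(x) v'(x) dx = ∫_0^7/2 f v dx + v(7/2) + 2·v(0) for all v ∈ V (Neumann data are natural BCs: they enter the RHS as boundary terms).
Substituting f(x) = 4*cos(8*π*x/7) - 6/7, the right-hand side is ∫_0^7/2 (4*cos(8*π*x/7) - 6/7) v dx + v(7/2) + 2·v(0).
Compatibility check (pure Neumann): taking v ≡ 1 ∈ V gives 0 = ∫_0^7/2 f dx + (1) − (-2), i.e. ∫_0^7/2 f dx must equal u'(0) − u'(7/2) = -3. Indeed ∫_0^7/2 (4*cos(8*π*x/7) - 6/7) dx = -3, so the data are compatible. The solution is then unique only up to an additive constant (fix it e.g. by requiring ∫_0^7/2 u dx = 0).


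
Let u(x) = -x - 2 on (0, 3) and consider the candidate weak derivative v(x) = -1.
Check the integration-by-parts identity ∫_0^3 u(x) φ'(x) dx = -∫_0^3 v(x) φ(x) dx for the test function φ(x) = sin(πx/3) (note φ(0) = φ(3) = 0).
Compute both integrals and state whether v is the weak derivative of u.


LHS = 6/π, RHS = 6/π. Yes, v = u' weakly.

u(x) = -x - 2, classical derivative u'(x) = -1.
φ(x) = sin(πx/3), so φ'(x) = π*cos(π*x/3)/3.
Note φ(0) = φ(3) = 0, so the boundary term u·φ vanishes.
LHS = ∫_0^3 u(x) φ'(x) dx = ∫_0^3 (-π*x*cos(π*x/3)/3 - 2*π*cos(π*x/3)/3) dx. Term by term:
  ∫_0^3 -2*π*cos(π*x/3)/3 dx = 0;  ∫_0^3 -π*x*cos(π*x/3)/3 dx = 6/π.
Sum: 0 + 6/π = 6/π.
So LHS = 6/π.
∫_0^3 v(x) φ(x) dx = ∫_0^3 (-sin(π*x/3)) dx. Term by term:
  ∫_0^3 -sin(π*x/3) dx = -6/π.
So RHS = -∫_0^3 v(x) φ(x) dx = 6/π.
LHS = RHS, so the identity holds for this test φ.
Moreover u is smooth here and v(x) = u'(x) = -1 pointwise, so the identity holds for every test function. Hence v is the weak derivative of u.


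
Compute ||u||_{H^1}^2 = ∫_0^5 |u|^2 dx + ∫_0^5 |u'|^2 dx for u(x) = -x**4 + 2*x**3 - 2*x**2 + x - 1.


||u||_{H^1}^2 = 22494385/126

The H^1 norm (squared) on an interval (0, L) is
  ||u||_{H^1}^2 = ∫_0^L u(x)^2 dx + ∫_0^L u'(x)^2 dx.
Compute u'(x) = -4*x**3 + 6*x**2 - 4*x + 1.
Then u(x)^2 = x**8 - 4*x**7 + 8*x**6 - 10*x**5 + 10*x**4 - 8*x**3 + 5*x**2 - 2*x + 1 and u'(x)^2 = 16*x**6 - 48*x**5 + 68*x**4 - 56*x**3 + 28*x**2 - 8*x + 1.
Integrate each monomial from 0 to 5 using ∫_0^5 c·x^n dx = c·5^(n+1)/(n+1):
  ∫_0^5 u(x)^2 dx = ∫_0^5 (x^8 - 4*x^7 + 8*x^6 - 10*x^5 + 10*x^4 - 8*x^3 + 5*x^2 - 2*x + 1) dx. Term by term:
    ∫_0^5 x^8 dx = 1953125/9;  ∫_0^5 -4*x^7 dx = -390625/2;  ∫_0^5 8*x^6 dx = 625000/7;
    ∫_0^5 -10*x^5 dx = -78125/3;  ∫_0^5 10*x^4 dx = 6250;  ∫_0^5 -8*x^3 dx = -1250;
    ∫_0^5 5*x^2 dx = 625/3;  ∫_0^5 -2*x dx = -25;  ∫_0^5 1 dx = 5.
  Sum: 1953125/9 − 390625/2 + 625000/7 − 78125/3 + 6250 − 1250 + 625/3 − 25 + 5 = 11356855/126.
  ∫_0^5 u'(x)^2 dx = ∫_0^5 (16*x^6 - 48*x^5 + 68*x^4 - 56*x^3 + 28*x^2 - 8*x + 1) dx. Term by term:
    ∫_0^5 16*x^6 dx = 1250000/7;  ∫_0^5 -48*x^5 dx = -125000;  ∫_0^5 68*x^4 dx = 42500;
    ∫_0^5 -56*x^3 dx = -8750;  ∫_0^5 28*x^2 dx = 3500/3;  ∫_0^5 -8*x dx = -100;
    ∫_0^5 1 dx = 5.
  Sum: 1250000/7 − 125000 + 42500 − 8750 + 3500/3 − 100 + 5 = 1856255/21.
Adding: ||u||_{H^1}^2 = 11356855/126 + 1856255/21 = 22494385/126.


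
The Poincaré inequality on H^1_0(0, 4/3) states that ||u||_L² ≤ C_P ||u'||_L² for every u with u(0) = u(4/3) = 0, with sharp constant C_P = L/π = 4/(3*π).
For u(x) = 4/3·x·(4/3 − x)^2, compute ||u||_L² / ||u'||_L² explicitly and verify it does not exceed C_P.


||u||_L² / ||u'||_L² = 2*sqrt(14)/21 < C_P = 4/(3*π).

u(x) = 4/3·x·(4/3 − x)^2, so u'(x) = 4*x^2 - 64*x/9 + 64/27.
u(x) = 4/3·x·(4/3 − x)^2 vanishes at x = 0 and x = 4/3, so u ∈ H^1_0(0, 4/3). Differentiate via the product rule and integrate the resulting polynomials term by term.
  ∫_0^4/3 u² dx = ∫_0^4/3 (16*x^6/9 - 256*x^5/27 + 512*x^4/27 - 4096*x^3/243 + 4096*x^2/729) dx. Term by term:
    ∫_0^4/3 16*x^6/9 dx = 262144/137781;  ∫_0^4/3 -256*x^5/27 dx = -524288/59049;  ∫_0^4/3 512*x^4/27 dx = 524288/32805;
    ∫_0^4/3 -4096*x^3/243 dx = -262144/19683;  ∫_0^4/3 4096*x^2/729 dx = 262144/59049.
  Sum: 262144/137781 − 524288/59049 + 524288/32805 − 262144/19683 + 262144/59049 = 262144/2066715.
  ∫_0^4/3 (u')² dx = ∫_0^4/3 (16*x^4 - 512*x^3/9 + 5632*x^2/81 - 8192*x/243 + 4096/729) dx. Term by term:
    ∫_0^4/3 16*x^4 dx = 16384/1215;  ∫_0^4/3 -512*x^3/9 dx = -32768/729;  ∫_0^4/3 5632*x^2/81 dx = 360448/6561;
    ∫_0^4/3 -8192*x/243 dx = -65536/2187;  ∫_0^4/3 4096/729 dx = 16384/2187.
  Sum: 16384/1215 − 32768/729 + 360448/6561 − 65536/2187 + 16384/2187 = 32768/32805.
∫_0^4/3 u² dx = 262144/2066715, so ||u||_L² = 512*sqrt(35)/8505.
∫_0^4/3 (u')² dx = 32768/32805, so ||u'||_L² = 128*sqrt(10)/405.
Ratio ||u||_L² / ||u'||_L² = 2*sqrt(14)/21.
Sharp Poincaré constant on H^1_0(0, 4/3) is C_P = L/π = 4/(3*π), achieved by sin(3*π/4·x).
A polynomial bump cannot attain the sharp Poincaré constant (only the first sine eigenfunction does), so the ratio is strictly less than C_P, consistent with ||u||_L² ≤ C_P ||u'||_L².


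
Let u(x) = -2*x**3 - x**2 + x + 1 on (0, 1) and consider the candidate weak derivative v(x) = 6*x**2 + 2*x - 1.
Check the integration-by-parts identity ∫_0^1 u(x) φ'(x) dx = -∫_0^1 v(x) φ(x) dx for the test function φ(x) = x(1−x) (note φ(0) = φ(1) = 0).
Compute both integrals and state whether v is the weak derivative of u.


LHS = 3/10, RHS = -3/10. No, v is not the weak derivative of u.

u(x) = -2*x**3 - x**2 + x + 1, classical derivative u'(x) = -6*x**2 - 2*x + 1.
φ(x) = x(1−x), so φ'(x) = 1 - 2*x.
Note φ(0) = φ(1) = 0, so the boundary term u·φ vanishes.
LHS = ∫_0^1 u(x) φ'(x) dx = ∫_0^1 (4*x^4 - 3*x^2 - x + 1) dx. Term by term:
  ∫_0^1 4*x^4 dx = 4/5;  ∫_0^1 -3*x^2 dx = -1;  ∫_0^1 -x dx = -1/2;
  ∫_0^1 1 dx = 1.
Sum: 4/5 − 1 − 1/2 + 1 = 3/10.
So LHS = 3/10.
∫_0^1 v(x) φ(x) dx = ∫_0^1 (-6*x^4 + 4*x^3 + 3*x^2 - x) dx. Term by term:
  ∫_0^1 -6*x^4 dx = -6/5;  ∫_0^1 4*x^3 dx = 1;  ∫_0^1 3*x^2 dx = 1;
  ∫_0^1 -x dx = -1/2.
Sum: -6/5 + 1 + 1 − 1/2 = 3/10.
So RHS = -∫_0^1 v(x) φ(x) dx = -3/10.
LHS − RHS = 3/5 ≠ 0, so the identity fails.
(For a valid weak derivative the identity must hold for EVERY test function, in particular this one. The failure shows v is NOT the weak derivative of u.)
Correct weak derivative would be u'(x) = -6*x**2 - 2*x + 1.


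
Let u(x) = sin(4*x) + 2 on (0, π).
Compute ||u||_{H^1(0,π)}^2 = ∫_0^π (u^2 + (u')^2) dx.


||u||_{H^1(0,π)}^2 = 25*π/2

u'(x) = 4*cos(4*x).
Expand u² and (u')² and integrate term by term on (0, π), using: for integers n ≥ 1, ∫_0^π sin²(nx) dx = ∫_0^π cos²(nx) dx = π/2; for n ≠ n', ∫_0^π sin(nx)sin(n'x) dx = ∫_0^π cos(nx)cos(n'x) dx = 0; and by product-to-sum, ∫_0^π sin(nx)cos(n'x) dx = ½∫_0^π [sin((n+n')x) + sin((n−n')x)] dx, which is 0 when n+n' is even and 2n/(n²−n'²) when n+n' is odd (it need not vanish on (0, π)). For the constant mode: ∫_0^π 1 dx = π, ∫_0^π cos(nx) dx = 0, ∫_0^π sin(nx) dx = (1−(−1)^n)/n.
  u² squared terms: (2)²·∫1 dx = 4·π = 4*π;  (1)²·∫sin(4x)² dx = 1·π/2 = π/2.
  u² cross terms: 2·(2)·(1)·∫1·sin(4x) dx = 4·(0) = 0.
  So ∫_0^π u² dx = 4*π + π/2 + 0 = 9*π/2.
  (u')² squared terms: (4)²·∫cos(4x)² dx = 16·π/2 = 8*π.
  So ∫_0^π (u')² dx = 8*π.
||u||_{H^1}^2 = (9*π/2) + (8*π) = 25*π/2.


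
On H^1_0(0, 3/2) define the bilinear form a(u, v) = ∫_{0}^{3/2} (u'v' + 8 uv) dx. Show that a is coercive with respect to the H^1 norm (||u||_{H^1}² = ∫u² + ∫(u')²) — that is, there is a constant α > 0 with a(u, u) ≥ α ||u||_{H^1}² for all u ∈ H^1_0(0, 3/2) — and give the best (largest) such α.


α = 1

Coercivity of a(·,·) on H^1_0(0, 3/2) means a(u, u) ≥ α ||u||_{H^1}² for every u ∈ H^1_0.
The interval has length L = 3/2, and Poincaré/coercivity depend only on L. Here a(u, u) = ∫(u')² + (8)·∫u².
Here c = 8 ≥ 1, so a(u,u) = ∫(u')² + c∫u² ≥ ∫(u')² + ∫u² = ||u||_{H^1}², i.e. α = 1 works. No larger α is possible: a(u,u) ≥ α||u||_{H^1}² means (1−α)∫(u')² ≥ (α−c)∫u², and for the modes u_n = sin(nπ(x−x₀)/L) (x₀ the left endpoint) one has ∫u_n²/∫(u_n')² = (L/(nπ))² → 0, so a(u_n,u_n)/||u_n||_{H^1}² → 1. Hence the optimal constant is α = 1.
Therefore α = 1.


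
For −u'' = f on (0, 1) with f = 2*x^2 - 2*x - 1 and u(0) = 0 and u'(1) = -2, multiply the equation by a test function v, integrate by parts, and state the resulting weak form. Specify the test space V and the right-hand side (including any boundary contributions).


V = {v ∈ H^1(0, 1) : v(0) = 0} (test functions vanish at x = 0 where u is specified); weak form: ∫_0^1 u'v' dx = ∫_0^1 (2*x^2 - 2*x - 1) v dx − 2·v(1) for all v ∈ V.

Multiply both sides by a test function v and integrate from 0 to 1:
  ∫_0^1 −u''(x) v(x) dx = ∫_0^1 f(x) v(x) dx.
Integrate the LHS by parts once:
  ∫_0^1 −u'' v dx = −[u'(x) v(x)]_0^1 + ∫_0^1 u'(x) v'(x) dx.
Thus ∫_0^1 u'(x) v'(x) dx = ∫_0^1 f(x) v(x) dx + [u'(x) v(x)]_0^1.
Choose V so that boundary terms are either known or forced to vanish.
Mixed BC: u(0) = 0 (Dirichlet) and u'(1) = -2 (Neumann). Define V = {v ∈ H^1(0, 1) : v(0) = 0}. Then [u' v]_0^1 = u'(1)·v(1) − u'(0)·0 = − 2·v(1).
Weak formulation: find u (satisfying any essential BC) such that ∫_0^1 u'(x) v'(x) dx = ∫_0^1 f v dx − 2·v(1) for all v ∈ V (Dirichlet at 0 absorbed into V; Neumann datum at x = 1 contributes the boundary term).
Substituting f(x) = 2*x^2 - 2*x - 1, the right-hand side is ∫_0^1 (2*x^2 - 2*x - 1) v dx − 2·v(1).


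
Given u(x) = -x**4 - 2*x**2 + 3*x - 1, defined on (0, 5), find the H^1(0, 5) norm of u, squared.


||u||_{H^1}^2 = 27947525/63

The H^1 norm (squared) on an interval (0, L) is
  ||u||_{H^1}^2 = ∫_0^L u(x)^2 dx + ∫_0^L u'(x)^2 dx.
Compute u'(x) = -4*x**3 - 4*x + 3.
Then u(x)^2 = x**8 + 4*x**6 - 6*x**5 + 6*x**4 - 12*x**3 + 13*x**2 - 6*x + 1 and u'(x)^2 = 16*x**6 + 32*x**4 - 24*x**3 + 16*x**2 - 24*x + 9.
Integrate each monomial from 0 to 5 using ∫_0^5 c·x^n dx = c·5^(n+1)/(n+1):
  ∫_0^5 u(x)^2 dx = ∫_0^5 (x^8 + 4*x^6 - 6*x^5 + 6*x^4 - 12*x^3 + 13*x^2 - 6*x + 1) dx. Term by term:
    ∫_0^5 x^8 dx = 1953125/9;  ∫_0^5 4*x^6 dx = 312500/7;  ∫_0^5 -6*x^5 dx = -15625;
    ∫_0^5 6*x^4 dx = 3750;  ∫_0^5 -12*x^3 dx = -1875;  ∫_0^5 13*x^2 dx = 1625/3;
    ∫_0^5 -6*x dx = -75;  ∫_0^5 1 dx = 5.
  Sum: 1953125/9 + 312500/7 − 15625 + 3750 − 1875 + 1625/3 − 75 + 5 = 15647840/63.
  ∫_0^5 u'(x)^2 dx = ∫_0^5 (16*x^6 + 32*x^4 - 24*x^3 + 16*x^2 - 24*x + 9) dx. Term by term:
    ∫_0^5 16*x^6 dx = 1250000/7;  ∫_0^5 32*x^4 dx = 20000;  ∫_0^5 -24*x^3 dx = -3750;
    ∫_0^5 16*x^2 dx = 2000/3;  ∫_0^5 -24*x dx = -300;  ∫_0^5 9 dx = 45.
  Sum: 1250000/7 + 20000 − 3750 + 2000/3 − 300 + 45 = 4099895/21.
Adding: ||u||_{H^1}^2 = 15647840/63 + 4099895/21 = 27947525/63.


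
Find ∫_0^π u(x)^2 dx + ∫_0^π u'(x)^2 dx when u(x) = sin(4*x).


||u||_{H^1(0,π)}^2 = 17*π/2

u'(x) = 4*cos(4*x).
Expand u² and (u')² and integrate term by term on (0, π), using: for integers n ≥ 1, ∫_0^π sin²(nx) dx = ∫_0^π cos²(nx) dx = π/2; for n ≠ n', ∫_0^π sin(nx)sin(n'x) dx = ∫_0^π cos(nx)cos(n'x) dx = 0; and by product-to-sum, ∫_0^π sin(nx)cos(n'x) dx = ½∫_0^π [sin((n+n')x) + sin((n−n')x)] dx, which is 0 when n+n' is even and 2n/(n²−n'²) when n+n' is odd (it need not vanish on (0, π)).
  u² squared terms: (1)²·∫sin(4x)² dx = 1·π/2 = π/2.
  So ∫_0^π u² dx = π/2.
  (u')² squared terms: (4)²·∫cos(4x)² dx = 16·π/2 = 8*π.
  So ∫_0^π (u')² dx = 8*π.
||u||_{H^1}^2 = (π/2) + (8*π) = 17*π/2.


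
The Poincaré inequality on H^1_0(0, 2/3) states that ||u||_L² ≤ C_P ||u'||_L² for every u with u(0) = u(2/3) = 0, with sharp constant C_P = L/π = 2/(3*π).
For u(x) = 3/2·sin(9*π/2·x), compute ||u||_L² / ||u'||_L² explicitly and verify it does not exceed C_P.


||u||_L² / ||u'||_L² = 2/(9*π) < C_P = 2/(3*π).

u(x) = 3/2·sin(9*π/2·x), so u'(x) = 27*π*cos(9*π*x/2)/4.
Writing u(x) = A·sin(kπx/L) with A = 3/2 and k = 3, use ∫_0^L sin²(kπx/L) dx = L/2 and ∫_0^L cos²(kπx/L) dx = L/2.
u² = 9/4·sin²(9*π/2·x) and (u')² = 729*π^2/16·cos²(9*π/2·x), and each of sin², cos² integrates to L/2 = 1/3 over (0, 2/3).
∫_0^2/3 u² dx = 3/4, so ||u||_L² = sqrt(3)/2.
∫_0^2/3 (u')² dx = 243*π^2/16, so ||u'||_L² = 9*sqrt(3)*π/4.
Ratio ||u||_L² / ||u'||_L² = 2/(9*π).
Sharp Poincaré constant on H^1_0(0, 2/3) is C_P = L/π = 2/(3*π), achieved by sin(3*π/2·x).
This is the k = 3 harmonic; the ratio L/(kπ) is strictly less than C_P = L/π, consistent with the sharp inequality ||u||_L² ≤ C_P ||u'||_L².


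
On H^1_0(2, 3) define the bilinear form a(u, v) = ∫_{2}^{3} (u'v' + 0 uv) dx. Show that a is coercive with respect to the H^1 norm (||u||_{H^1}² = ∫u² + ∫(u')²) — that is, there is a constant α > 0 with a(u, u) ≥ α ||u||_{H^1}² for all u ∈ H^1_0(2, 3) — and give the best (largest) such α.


α = π^2/(1 + π^2)

Coercivity of a(·,·) on H^1_0(2, 3) means a(u, u) ≥ α ||u||_{H^1}² for every u ∈ H^1_0.
The interval has length L = 1, and Poincaré/coercivity depend only on L. Here a(u, u) = ∫(u')² + (0)·∫u².
Here c = 0, so a(u,u) = ∫(u')² alone. The condition a(u,u) ≥ α||u||_{H^1}² reads (1−α)∫(u')² ≥ (α−c)∫u². Any admissible α is ≤ 1 (rapidly oscillating u have ∫u²/∫(u')² → 0), and α = 1 would force 0 ≥ (1−c)∫u², impossible since c < 1; so 1−α > 0. By the sharp Poincaré inequality on H^1_0 of an interval of length L, ∫(u')² ≥ (π/L)²∫u² with equality for the first sine mode sin(π(x−x₀)/L) (x₀ the left endpoint), so the inequality holds for all u iff (1−α)(π/L)² ≥ α − c, i.e. α ≤ ((π/L)² + c)/((π/L)² + 1) = (1 + c(L/π)²)/(1 + (L/π)²). (Direct route, valid since c ≤ 0: Poincaré gives c∫u² ≥ c(L/π)²∫(u')², so a(u,u) ≥ (1 + c(L/π)²)∫(u')², while ||u||_{H^1}² ≤ (1 + (L/π)²)∫(u')²; dividing yields the same α.) With (π/L)² = π^2 and c = 0, the largest admissible constant is α = ((π/L)² + c)/((π/L)² + 1).
Simplifying, α = π^2/(1 + π^2).


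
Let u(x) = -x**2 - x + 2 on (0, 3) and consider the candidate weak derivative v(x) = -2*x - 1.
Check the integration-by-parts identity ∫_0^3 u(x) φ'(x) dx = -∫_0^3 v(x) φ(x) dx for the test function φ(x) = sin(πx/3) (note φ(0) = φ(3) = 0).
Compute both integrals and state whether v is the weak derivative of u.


LHS = 24/π, RHS = 24/π. Yes, v = u' weakly.

u(x) = -x**2 - x + 2, classical derivative u'(x) = -2*x - 1.
φ(x) = sin(πx/3), so φ'(x) = π*cos(π*x/3)/3.
Note φ(0) = φ(3) = 0, so the boundary term u·φ vanishes.
LHS = ∫_0^3 u(x) φ'(x) dx = ∫_0^3 (-π*x^2*cos(π*x/3)/3 - π*x*cos(π*x/3)/3 + 2*π*cos(π*x/3)/3) dx. Term by term:
  ∫_0^3 2*π*cos(π*x/3)/3 dx = 0;  ∫_0^3 -π*x*cos(π*x/3)/3 dx = 6/π;  ∫_0^3 -π*x^2*cos(π*x/3)/3 dx = 18/π.
Sum: 0 + 6/π + 18/π = 24/π.
So LHS = 24/π.
∫_0^3 v(x) φ(x) dx = ∫_0^3 (-2*x*sin(π*x/3) - sin(π*x/3)) dx. Term by term:
  ∫_0^3 -sin(π*x/3) dx = -6/π;  ∫_0^3 -2*x*sin(π*x/3) dx = -18/π.
Sum: -6/π − 18/π = -24/π.
So RHS = -∫_0^3 v(x) φ(x) dx = 24/π.
LHS = RHS, so the identity holds for this test φ.
Moreover u is smooth here and v(x) = u'(x) = -2*x - 1 pointwise, so the identity holds for every test function. Hence v is the weak derivative of u.


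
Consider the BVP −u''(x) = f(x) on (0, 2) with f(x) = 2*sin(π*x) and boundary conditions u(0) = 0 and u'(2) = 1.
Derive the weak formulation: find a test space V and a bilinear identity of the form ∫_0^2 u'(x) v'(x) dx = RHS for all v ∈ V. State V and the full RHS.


V = {v ∈ H^1(0, 2) : v(0) = 0} (test functions vanish at x = 0 where u is specified); weak form: ∫_0^2 u'v' dx = ∫_0^2 (2*sin(π*x)) v dx + v(2) for all v ∈ V.

Multiply both sides by a test function v and integrate from 0 to 2:
  ∫_0^2 −u''(x) v(x) dx = ∫_0^2 f(x) v(x) dx.
Integrate the LHS by parts once:
  ∫_0^2 −u'' v dx = −[u'(x) v(x)]_0^2 + ∫_0^2 u'(x) v'(x) dx.
Thus ∫_0^2 u'(x) v'(x) dx = ∫_0^2 f(x) v(x) dx + [u'(x) v(x)]_0^2.
Choose V so that boundary terms are either known or forced to vanish.
Mixed BC: u(0) = 0 (Dirichlet) and u'(2) = 1 (Neumann). Define V = {v ∈ H^1(0, 2) : v(0) = 0}. Then [u' v]_0^2 = u'(2)·v(2) − u'(0)·0 = v(2).
Weak formulation: find u (satisfying any essential BC) such that ∫_0^2 u'(x) v'(x) dx = ∫_0^2 f v dx + v(2) for all v ∈ V (Dirichlet at 0 absorbed into V; Neumann datum at x = 2 contributes the boundary term).
Substituting f(x) = 2*sin(π*x), the right-hand side is ∫_0^2 (2*sin(π*x)) v dx + v(2).


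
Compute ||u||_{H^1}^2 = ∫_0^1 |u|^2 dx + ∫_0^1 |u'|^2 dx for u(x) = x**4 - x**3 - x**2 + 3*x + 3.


||u||_{H^1}^2 = 27053/1260

The H^1 norm (squared) on an interval (0, L) is
  ||u||_{H^1}^2 = ∫_0^L u(x)^2 dx + ∫_0^L u'(x)^2 dx.
Compute u'(x) = 4*x**3 - 3*x**2 - 2*x + 3.
Then u(x)^2 = x**8 - 2*x**7 - x**6 + 8*x**5 + x**4 - 12*x**3 + 3*x**2 + 18*x + 9 and u'(x)^2 = 16*x**6 - 24*x**5 - 7*x**4 + 36*x**3 - 14*x**2 - 12*x + 9.
Integrate each monomial from 0 to 1 using ∫_0^1 c·x^n dx = c·1^(n+1)/(n+1):
  ∫_0^1 u(x)^2 dx = ∫_0^1 (x^8 - 2*x^7 - x^6 + 8*x^5 + x^4 - 12*x^3 + 3*x^2 + 18*x + 9) dx. Term by term:
    ∫_0^1 x^8 dx = 1/9;  ∫_0^1 -2*x^7 dx = -1/4;  ∫_0^1 -x^6 dx = -1/7;
    ∫_0^1 8*x^5 dx = 4/3;  ∫_0^1 x^4 dx = 1/5;  ∫_0^1 -12*x^3 dx = -3;
    ∫_0^1 3*x^2 dx = 1;  ∫_0^1 18*x dx = 9;  ∫_0^1 9 dx = 9.
  Sum: 1/9 − 1/4 − 1/7 + 4/3 + 1/5 − 3 + 1 + 9 + 9 = 21737/1260.
  ∫_0^1 u'(x)^2 dx = ∫_0^1 (16*x^6 - 24*x^5 - 7*x^4 + 36*x^3 - 14*x^2 - 12*x + 9) dx. Term by term:
    ∫_0^1 16*x^6 dx = 16/7;  ∫_0^1 -24*x^5 dx = -4;  ∫_0^1 -7*x^4 dx = -7/5;
    ∫_0^1 36*x^3 dx = 9;  ∫_0^1 -14*x^2 dx = -14/3;  ∫_0^1 -12*x dx = -6;
    ∫_0^1 9 dx = 9.
  Sum: 16/7 − 4 − 7/5 + 9 − 14/3 − 6 + 9 = 443/105.
Adding: ||u||_{H^1}^2 = 21737/1260 + 443/105 = 27053/1260.


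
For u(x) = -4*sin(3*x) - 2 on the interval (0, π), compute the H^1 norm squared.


||u||_{H^1(0,π)}^2 = 32/3 + 84*π

u'(x) = -12*cos(3*x).
Expand u² and (u')² and integrate term by term on (0, π), using: for integers n ≥ 1, ∫_0^π sin²(nx) dx = ∫_0^π cos²(nx) dx = π/2; for n ≠ n', ∫_0^π sin(nx)sin(n'x) dx = ∫_0^π cos(nx)cos(n'x) dx = 0; and by product-to-sum, ∫_0^π sin(nx)cos(n'x) dx = ½∫_0^π [sin((n+n')x) + sin((n−n')x)] dx, which is 0 when n+n' is even and 2n/(n²−n'²) when n+n' is odd (it need not vanish on (0, π)). For the constant mode: ∫_0^π 1 dx = π, ∫_0^π cos(nx) dx = 0, ∫_0^π sin(nx) dx = (1−(−1)^n)/n.
  u² squared terms: (-2)²·∫1 dx = 4·π = 4*π;  (-4)²·∫sin(3x)² dx = 16·π/2 = 8*π.
  u² cross terms: 2·(-2)·(-4)·∫1·sin(3x) dx = 16·(2/3) = 32/3.
  So ∫_0^π u² dx = 4*π + 8*π + 32/3 = 32/3 + 12*π.
  (u')² squared terms: (-12)²·∫cos(3x)² dx = 144·π/2 = 72*π.
  So ∫_0^π (u')² dx = 72*π.
||u||_{H^1}^2 = (32/3 + 12*π) + (72*π) = 32/3 + 84*π.


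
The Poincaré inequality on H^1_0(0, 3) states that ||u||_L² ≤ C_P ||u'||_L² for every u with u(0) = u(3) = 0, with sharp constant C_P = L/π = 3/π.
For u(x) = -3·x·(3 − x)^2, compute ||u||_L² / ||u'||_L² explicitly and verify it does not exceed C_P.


||u||_L² / ||u'||_L² = 3*sqrt(14)/14 < C_P = 3/π.

u(x) = -3·x·(3 − x)^2, so u'(x) = 9*(1 - x)*(x - 3).
u(x) = -3·x·(3 − x)^2 vanishes at x = 0 and x = 3, so u ∈ H^1_0(0, 3). Differentiate via the product rule and integrate the resulting polynomials term by term.
  ∫_0^3 u² dx = ∫_0^3 (9*x^6 - 108*x^5 + 486*x^4 - 972*x^3 + 729*x^2) dx. Term by term:
    ∫_0^3 9*x^6 dx = 19683/7;  ∫_0^3 -108*x^5 dx = -13122;  ∫_0^3 486*x^4 dx = 118098/5;
    ∫_0^3 -972*x^3 dx = -19683;  ∫_0^3 729*x^2 dx = 6561.
  Sum: 19683/7 − 13122 + 118098/5 − 19683 + 6561 = 6561/35.
  ∫_0^3 (u')² dx = ∫_0^3 (81*x^4 - 648*x^3 + 1782*x^2 - 1944*x + 729) dx. Term by term:
    ∫_0^3 81*x^4 dx = 19683/5;  ∫_0^3 -648*x^3 dx = -13122;  ∫_0^3 1782*x^2 dx = 16038;
    ∫_0^3 -1944*x dx = -8748;  ∫_0^3 729 dx = 2187.
  Sum: 19683/5 − 13122 + 16038 − 8748 + 2187 = 1458/5.
∫_0^3 u² dx = 6561/35, so ||u||_L² = 81*sqrt(35)/35.
∫_0^3 (u')² dx = 1458/5, so ||u'||_L² = 27*sqrt(10)/5.
Ratio ||u||_L² / ||u'||_L² = 3*sqrt(14)/14.
Sharp Poincaré constant on H^1_0(0, 3) is C_P = L/π = 3/π, achieved by sin(π/3·x).
A polynomial bump cannot attain the sharp Poincaré constant (only the first sine eigenfunction does), so the ratio is strictly less than C_P, consistent with ||u||_L² ≤ C_P ||u'||_L².


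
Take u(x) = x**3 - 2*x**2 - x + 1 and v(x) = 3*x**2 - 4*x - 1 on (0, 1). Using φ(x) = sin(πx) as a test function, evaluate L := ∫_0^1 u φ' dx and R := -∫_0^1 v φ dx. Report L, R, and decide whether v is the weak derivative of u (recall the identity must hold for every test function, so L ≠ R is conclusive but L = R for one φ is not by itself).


LHS = 12/π^3 + 3/π, RHS = 12/π^3 + 3/π. Yes, v = u' weakly.

u(x) = x**3 - 2*x**2 - x + 1, classical derivative u'(x) = 3*x**2 - 4*x - 1.
φ(x) = sin(πx), so φ'(x) = π*cos(π*x).
Note φ(0) = φ(1) = 0, so the boundary term u·φ vanishes.
LHS = ∫_0^1 u(x) φ'(x) dx = ∫_0^1 (π*x^3*cos(π*x) - 2*π*x^2*cos(π*x) - π*x*cos(π*x) + π*cos(π*x)) dx. Term by term:
  ∫_0^1 π*cos(π*x) dx = 0;  ∫_0^1 π*x^3*cos(π*x) dx = -3/π + 12/π^3;  ∫_0^1 -π*x*cos(π*x) dx = 2/π;
  ∫_0^1 -2*π*x^2*cos(π*x) dx = 4/π.
Sum: 0 + -3/π + 12/π^3 + 2/π + 4/π = 12/π^3 + 3/π.
So LHS = 12/π^3 + 3/π.
∫_0^1 v(x) φ(x) dx = ∫_0^1 (3*x^2*sin(π*x) - 4*x*sin(π*x) - sin(π*x)) dx. Term by term:
  ∫_0^1 -sin(π*x) dx = -2/π;  ∫_0^1 -4*x*sin(π*x) dx = -4/π;  ∫_0^1 3*x^2*sin(π*x) dx = -12/π^3 + 3/π.
Sum: -2/π − 4/π + -12/π^3 + 3/π = -3/π - 12/π^3.
So RHS = -∫_0^1 v(x) φ(x) dx = 12/π^3 + 3/π.
LHS = RHS, so the identity holds for this test φ.
Moreover u is smooth here and v(x) = u'(x) = 3*x**2 - 4*x - 1 pointwise, so the identity holds for every test function. Hence v is the weak derivative of u.


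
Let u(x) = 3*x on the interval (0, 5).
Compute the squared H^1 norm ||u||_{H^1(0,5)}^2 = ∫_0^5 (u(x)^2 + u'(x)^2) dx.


||u||_{H^1}^2 = 420

The H^1 norm (squared) on an interval (0, L) is
  ||u||_{H^1}^2 = ∫_0^L u(x)^2 dx + ∫_0^L u'(x)^2 dx.
Compute u'(x) = 3.
Then u(x)^2 = 9*x**2 and u'(x)^2 = 9.
Integrate each monomial from 0 to 5 using ∫_0^5 c·x^n dx = c·5^(n+1)/(n+1):
  ∫_0^5 u(x)^2 dx = ∫_0^5 (9*x^2) dx. Term by term:
    ∫_0^5 9*x^2 dx = 375.
  ∫_0^5 u'(x)^2 dx = ∫_0^5 (9) dx. Term by term:
    ∫_0^5 9 dx = 45.
Adding: ||u||_{H^1}^2 = 375 + 45 = 420.


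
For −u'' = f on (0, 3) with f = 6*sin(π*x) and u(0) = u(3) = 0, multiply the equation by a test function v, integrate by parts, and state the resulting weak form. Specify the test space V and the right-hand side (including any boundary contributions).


V = H^1_0(0, 3) (so v(0) = v(3) = 0); weak form: ∫_0^3 u'v' dx = ∫_0^3 (6*sin(π*x)) v dx for all v ∈ V.

Multiply both sides by a test function v and integrate from 0 to 3:
  ∫_0^3 −u''(x) v(x) dx = ∫_0^3 f(x) v(x) dx.
Integrate the LHS by parts once:
  ∫_0^3 −u'' v dx = −[u'(x) v(x)]_0^3 + ∫_0^3 u'(x) v'(x) dx.
Thus ∫_0^3 u'(x) v'(x) dx = ∫_0^3 f(x) v(x) dx + [u'(x) v(x)]_0^3.
Choose V so that boundary terms are either known or forced to vanish.
u is Dirichlet: u(0) = u(3) = 0. Let V = H^1_0(0, 3); then v(0) = v(3) = 0, and [u' v]_0^3 = 0.
Weak formulation: find u (satisfying any essential BC) such that ∫_0^3 u'(x) v'(x) dx = ∫_0^3 f v dx for all v ∈ V.
Substituting f(x) = 6*sin(π*x), the right-hand side is ∫_0^3 (6*sin(π*x)) v dx.


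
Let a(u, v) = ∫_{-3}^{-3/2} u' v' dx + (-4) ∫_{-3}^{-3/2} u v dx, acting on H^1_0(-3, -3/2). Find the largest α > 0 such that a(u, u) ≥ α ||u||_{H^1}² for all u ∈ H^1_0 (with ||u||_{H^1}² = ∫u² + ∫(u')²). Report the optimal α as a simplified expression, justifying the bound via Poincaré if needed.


α = 4*(-9 + π^2)/(9 + 4*π^2)

Coercivity of a(·,·) on H^1_0(-3, -3/2) means a(u, u) ≥ α ||u||_{H^1}² for every u ∈ H^1_0.
The interval has length L = 3/2, and Poincaré/coercivity depend only on L. Here a(u, u) = ∫(u')² + (-4)·∫u².
Here c = -4 < 0 with |c| < (π/L)² = 4*π^2/9, so coercivity still holds. The condition a(u,u) ≥ α||u||_{H^1}² reads (1−α)∫(u')² ≥ (α−c)∫u². Any admissible α is ≤ 1 (rapidly oscillating u have ∫u²/∫(u')² → 0), and α = 1 would force 0 ≥ (1−c)∫u², impossible since c < 1; so 1−α > 0. By the sharp Poincaré inequality on H^1_0 of an interval of length L, ∫(u')² ≥ (π/L)²∫u² with equality for the first sine mode sin(π(x−x₀)/L) (x₀ the left endpoint), so the inequality holds for all u iff (1−α)(π/L)² ≥ α − c, i.e. α ≤ ((π/L)² + c)/((π/L)² + 1) = (1 + c(L/π)²)/(1 + (L/π)²). (Direct route, valid since c ≤ 0: Poincaré gives c∫u² ≥ c(L/π)²∫(u')², so a(u,u) ≥ (1 + c(L/π)²)∫(u')², while ||u||_{H^1}² ≤ (1 + (L/π)²)∫(u')²; dividing yields the same α.) With (π/L)² = 4*π^2/9 and c = -4, the largest admissible constant is α = ((π/L)² + c)/((π/L)² + 1).
Simplifying, α = 4*(-9 + π^2)/(9 + 4*π^2).


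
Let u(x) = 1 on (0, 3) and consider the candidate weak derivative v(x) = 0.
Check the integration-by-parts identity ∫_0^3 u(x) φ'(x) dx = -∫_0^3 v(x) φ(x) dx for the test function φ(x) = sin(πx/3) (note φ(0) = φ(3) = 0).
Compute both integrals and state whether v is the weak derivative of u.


LHS = 0, RHS = 0. Yes, v = u' weakly.

u(x) = 1, classical derivative u'(x) = 0.
φ(x) = sin(πx/3), so φ'(x) = π*cos(π*x/3)/3.
Note φ(0) = φ(3) = 0, so the boundary term u·φ vanishes.
LHS = ∫_0^3 u(x) φ'(x) dx = ∫_0^3 (π*cos(π*x/3)/3) dx. Term by term:
  ∫_0^3 π*cos(π*x/3)/3 dx = 0.
So LHS = 0.
∫_0^3 v(x) φ(x) dx = ∫_0^3 (0) dx. Term by term:
  ∫_0^3 0 dx = 0.
So RHS = -∫_0^3 v(x) φ(x) dx = 0.
LHS = RHS, so the identity holds for this test φ.
Moreover u is smooth here and v(x) = u'(x) = 0 pointwise, so the identity holds for every test function. Hence v is the weak derivative of u.


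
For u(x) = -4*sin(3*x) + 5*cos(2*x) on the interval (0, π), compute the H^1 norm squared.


||u||_{H^1(0,π)}^2 = -240 + 285*π/2

u'(x) = -10*sin(2*x) - 12*cos(3*x).
Expand u² and (u')² and integrate term by term on (0, π), using: for integers n ≥ 1, ∫_0^π sin²(nx) dx = ∫_0^π cos²(nx) dx = π/2; for n ≠ n', ∫_0^π sin(nx)sin(n'x) dx = ∫_0^π cos(nx)cos(n'x) dx = 0; and by product-to-sum, ∫_0^π sin(nx)cos(n'x) dx = ½∫_0^π [sin((n+n')x) + sin((n−n')x)] dx, which is 0 when n+n' is even and 2n/(n²−n'²) when n+n' is odd (it need not vanish on (0, π)).
  u² squared terms: (-4)²·∫sin(3x)² dx = 16·π/2 = 8*π;  (5)²·∫cos(2x)² dx = 25·π/2 = 25*π/2.
  u² cross terms: 2·(-4)·(5)·∫sin(3x)·cos(2x) dx = -40·(6/5) = -48.
  So ∫_0^π u² dx = 8*π + 25*π/2 − 48 = -48 + 41*π/2.
  (u')² squared terms: (-12)²·∫cos(3x)² dx = 144·π/2 = 72*π;  (-10)²·∫sin(2x)² dx = 100·π/2 = 50*π.
  (u')² cross terms: 2·(-12)·(-10)·∫cos(3x)·sin(2x) dx = 240·(-4/5) = -192.
  So ∫_0^π (u')² dx = 72*π + 50*π − 192 = -192 + 122*π.
||u||_{H^1}^2 = (-48 + 41*π/2) + (-192 + 122*π) = -240 + 285*π/2.
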